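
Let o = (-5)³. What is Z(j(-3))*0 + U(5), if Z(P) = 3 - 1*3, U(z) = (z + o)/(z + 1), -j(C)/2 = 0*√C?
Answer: -20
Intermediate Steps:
o = -125
j(C) = 0 (j(C) = -0*√C = -2*0 = 0)
U(z) = (-125 + z)/(1 + z) (U(z) = (z - 125)/(z + 1) = (-125 + z)/(1 + z))
Z(P) = 0 (Z(P) = 3 - 3 = 0)
Z(j(-3))*0 + U(5) = 0*0 + (-125 + 5)/(1 + 5) = 0 - 120/6 = 0 + (⅙)*(-120) = 0 - 20 = -20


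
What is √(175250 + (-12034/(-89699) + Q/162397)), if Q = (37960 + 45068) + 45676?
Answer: 2*√9296758271119229277263258/14566848503 ≈ 418.63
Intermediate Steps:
Q = 128704 (Q = 83028 + 45676 = 128704)
√(175250 + (-12034/(-89699) + Q/162397)) = √(175250 + (-12034/(-89699) + 128704/162397)) = √(175250 + (-12034*(-1/89699) + 128704*(1/162397))) = √(175250 + (12034/89699 + 128704/162397)) = √(175250 + 13498905594/14566848503) = √(2552853699056344/14566848503) = 2*√9296758271119229277263258/14566848503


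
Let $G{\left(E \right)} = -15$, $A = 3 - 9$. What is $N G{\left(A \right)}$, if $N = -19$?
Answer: $285$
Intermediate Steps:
$A = -6$
$N G{\left(A \right)} = \left(-19\right) \left(-15\right) = 285$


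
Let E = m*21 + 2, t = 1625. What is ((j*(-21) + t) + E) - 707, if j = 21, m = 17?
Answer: 836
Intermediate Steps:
E = 359 (E = 17*21 + 2 = 357 + 2 = 359)
((j*(-21) + t) + E) - 707 = ((21*(-21) + 1625) + 359) - 707 = ((-441 + 1625) + 359) - 707 = (1184 + 359) - 707 = 1543 - 707 = 836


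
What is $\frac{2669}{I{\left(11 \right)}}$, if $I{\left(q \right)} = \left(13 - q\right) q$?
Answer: $\frac{2669}{22} \approx 121.32$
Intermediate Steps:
$I{\left(q \right)} = q \left(13 - q\right)$
$\frac{2669}{I{\left(11 \right)}} = \frac{2669}{11 \left(13 - 11\right)} = \frac{2669}{11 \cdot 2} = \frac{2669}{22}$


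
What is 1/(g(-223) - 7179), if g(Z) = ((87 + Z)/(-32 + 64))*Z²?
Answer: -4/874109 ≈ -4.5761e-6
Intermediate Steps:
g(Z) = Z²*(87/32 + Z/32) (g(Z) = ((87 + Z)/32)*Z² = ((87 + Z)*(1/32))*Z² = (87/32 + Z/32)*Z² = Z²*(87/32 + Z/32))
1/(g(-223) - 7179) = 1/((1/32)*(-223)²*(87 - 223) - 7179) = 1/((1/32)*49729*(-136) - 7179) = 1/(-845393/4 - 7179) = 1/(-874109/4) = -4/874109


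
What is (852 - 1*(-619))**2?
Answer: 2163841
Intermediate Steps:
(852 - 1*(-619))**2 = (852 + 619)**2 = 1471**2 = 2163841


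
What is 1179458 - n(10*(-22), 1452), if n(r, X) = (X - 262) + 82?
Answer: 1178186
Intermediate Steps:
n(r, X) = -180 + X (n(r, X) = (-262 + X) + 82 = -180 + X)
1179458 - n(10*(-22), 1452) = 1179458 - (-180 + 1452) = 1179458 - 1*1272 = 1179458 - 1272 = 1178186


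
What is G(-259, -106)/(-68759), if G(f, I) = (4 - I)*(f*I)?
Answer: -3019940/68759 ≈ -43.921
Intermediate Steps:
G(f, I) = I*f*(4 - I) (G(f, I) = (4 - I)*(I*f) = I*f*(4 - I))
G(-259, -106)/(-68759) = -106*(-259)*(4 - 1*(-106))/(-68759) = -106*(-259)*(4 + 106)*(-1/68759) = -106*(-259)*110*(-1/68759) = 3019940*(-1/68759) = -3019940/68759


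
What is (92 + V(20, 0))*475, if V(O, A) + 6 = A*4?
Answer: 40850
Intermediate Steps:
V(O, A) = -6 + 4*A (V(O, A) = -6 + A*4 = -6 + 4*A)
(92 + V(20, 0))*475 = (92 + (-6 + 4*0))*475 = (92 + (-6 + 0))*475 = (92 - 6)*475 = 86*475 = 40850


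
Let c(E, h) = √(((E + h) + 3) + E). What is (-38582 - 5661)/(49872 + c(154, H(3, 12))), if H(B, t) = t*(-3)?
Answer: -2206486896/2487216109 + 221215*√11/2487216109 ≈ -0.88684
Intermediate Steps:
H(B, t) = -3*t
c(E, h) = √(3 + h + 2*E) (c(E, h) = √((3 + E + h) + E) = √(3 + h + 2*E))
(-38582 - 5661)/(49872 + c(154, H(3, 12))) = (-38582 - 5661)/(49872 + √(3 - 3*12 + 2*154)) = -44243/(49872 + √(3 - 36 + 308)) = -44243/(49872 + √275) = -44243/(49872 + 5*√11)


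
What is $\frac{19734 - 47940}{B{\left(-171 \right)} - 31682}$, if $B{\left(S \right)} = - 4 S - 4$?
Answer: $\frac{4701}{5167} \approx 0.90981$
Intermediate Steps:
$B{\left(S \right)} = -4 - 4 S$
$\frac{19734 - 47940}{B{\left(-171 \right)} - 31682} = \frac{19734 - 47940}{\left(-4 - -684\right) - 31682} = - \frac{28206}{\left(-4 + 684\right) - 31682} = - \frac{28206}{680 - 31682} = - \frac{28206}{-31002} = \left(-28206\right) \left(- \frac{1}{31002}\right) = \frac{4701}{5167}$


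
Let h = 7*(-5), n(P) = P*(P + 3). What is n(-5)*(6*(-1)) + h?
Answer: -95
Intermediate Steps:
n(P) = P*(3 + P)
h = -35
n(-5)*(6*(-1)) + h = (-5*(3 - 5))*(6*(-1)) - 35 = -5*(-2)*(-6) - 35 = 10*(-6) - 35 = -60 - 35 = -95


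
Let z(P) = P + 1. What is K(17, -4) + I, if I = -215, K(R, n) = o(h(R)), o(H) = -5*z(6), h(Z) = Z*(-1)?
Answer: -250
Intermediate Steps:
z(P) = 1 + P
h(Z) = -Z
o(H) = -35 (o(H) = -5*(1 + 6) = -5*7 = -35)
K(R, n) = -35
K(17, -4) + I = -35 - 215 = -250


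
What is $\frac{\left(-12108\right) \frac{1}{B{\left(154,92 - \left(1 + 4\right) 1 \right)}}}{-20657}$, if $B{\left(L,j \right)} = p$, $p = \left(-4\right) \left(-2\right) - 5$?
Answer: $\frac{4036}{20657} \approx 0.19538$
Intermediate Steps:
$p = 3$ ($p = 8 - 5 = 3$)
$B{\left(L,j \right)} = 3$
$\frac{\left(-12108\right) \frac{1}{B{\left(154,92 - \left(1 + 4\right) 1 \right)}}}{-20657} = \frac{\left(-12108\right) \frac{1}{3}}{-20657} = \left(-12108\right) \frac{1}{3} \left(- \frac{1}{20657}\right) = \left(-4036\right) \left(- \frac{1}{20657}\right) = \frac{4036}{20657}$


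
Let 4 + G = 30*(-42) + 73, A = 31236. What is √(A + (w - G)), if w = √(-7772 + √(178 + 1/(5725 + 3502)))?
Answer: √(2760754652883 + 9227*9227^(¾)*√(√1642407 - 7772*√9227))/9227 ≈ 180.08 + 0.24457*I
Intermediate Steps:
G = -1191 (G = -4 + (30*(-42) + 73) = -4 + (-1260 + 73) = -4 - 1187 = -1191)
w = √(-7772 + √15154489389/9227) (w = √(-7772 + √(178 + 1/9227)) = √(-7772 + √(1642407/9227)) = √(-7772 + √15154489389/9227) ≈ 88.083*I)
√(A + (w - G)) = √(31236 + (9227^(¾)*√(√1642407 - 7772*√9227)/9227 - 1*(-1191))) = √(31236 + (9227^(¾)*√(√1642407 - 7772*√9227)/9227 + 1191)) = √(31236 + (1191 + 9227^(¾)*√(√1642407 - 7772*√9227)/9227)) = √(32427 + 9227^(¾)*√(√1642407 - 7772*√9227)/9227)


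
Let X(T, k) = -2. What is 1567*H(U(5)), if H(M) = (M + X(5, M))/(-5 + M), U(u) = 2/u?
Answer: 12536/23 ≈ 545.04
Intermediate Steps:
H(M) = (-2 + M)/(-5 + M) (H(M) = (M - 2)/(-5 + M) = (-2 + M)/(-5 + M))
1567*H(U(5)) = 1567*((-2 + 2/5)/(-5 + 2/5)) = 1567*(-8/5/(-23/5)) = 1567*(-5/23*(-8/5)) = 1567*(8/23) = 12536/23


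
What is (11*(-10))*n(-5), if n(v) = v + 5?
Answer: 0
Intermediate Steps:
n(v) = 5 + v
(11*(-10))*n(-5) = (11*(-10))*(5 - 5) = -110*0 = 0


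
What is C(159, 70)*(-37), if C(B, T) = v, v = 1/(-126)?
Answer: 37/126 ≈ 0.29365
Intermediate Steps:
v = -1/126 ≈ -0.0079365
C(B, T) = -1/126
C(159, 70)*(-37) = -1/126*(-37) = 37/126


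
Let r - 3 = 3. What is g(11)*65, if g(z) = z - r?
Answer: 325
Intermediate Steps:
r = 6 (r = 3 + 3 = 6)
g(z) = -6 + z (g(z) = z - 1*6 = z - 6 = -6 + z)
g(11)*65 = (-6 + 11)*65 = 5*65 = 325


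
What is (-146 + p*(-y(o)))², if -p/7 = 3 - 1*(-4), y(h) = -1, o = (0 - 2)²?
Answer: 38025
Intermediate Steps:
o = 4 (o = (-2)² = 4)
p = -49 (p = -7*(3 - 1*(-4)) = -7*(3 + 4) = -7*7 = -49)
(-146 + p*(-y(o)))² = (-146 - (-49)*(-1))² = (-146 - 49*1)² = (-146 - 49)² = (-195)² = 38025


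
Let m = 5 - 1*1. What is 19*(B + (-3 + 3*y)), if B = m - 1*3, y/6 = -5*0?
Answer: -38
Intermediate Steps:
y = 0 (y = 6*(-5*0) = 6*0 = 0)
m = 4 (m = 5 - 1 = 4)
B = 1 (B = 4 - 1*3 = 4 - 3 = 1)
19*(B + (-3 + 3*y)) = 19*(1 + (-3 + 3*0)) = 19*(1 + (-3 + 0)) = 19*(1 - 3) = 19*(-2) = -38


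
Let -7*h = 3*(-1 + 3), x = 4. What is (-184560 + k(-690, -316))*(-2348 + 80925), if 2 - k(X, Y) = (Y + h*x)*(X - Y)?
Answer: -167225214090/7 ≈ -2.3889e+10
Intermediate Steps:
h = -6/7 (h = -3*(-1 + 3)/7 = -3*2/7 = -1/7*6 = -6/7 ≈ -0.85714)
k(X, Y) = 2 - (-24/7 + Y)*(X - Y) (k(X, Y) = 2 - (Y - 6/7*4)*(X - Y) = 2 - (Y - 24/7)*(X - Y) = 2 - (-24/7 + Y)*(X - Y))
(-184560 + k(-690, -316))*(-2348 + 80925) = (-184560 + (2 + (-316)**2 - 24/7*(-316) + (24/7)*(-690) - 1*(-690)*(-316)))*(-2348 + 80925) = (-184560 + (2 + 99856 + 7584/7 - 16560/7 - 218040))*78577 = (-184560 - 836250/7)*78577 = -2128170/7*78577 = -167225214090/7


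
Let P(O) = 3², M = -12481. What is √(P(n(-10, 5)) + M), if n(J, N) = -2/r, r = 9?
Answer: 2*I*√3118 ≈ 111.68*I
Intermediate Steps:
n(J, N) = -2/9
P(O) = 9
√(P(n(-10, 5)) + M) = √(9 - 12481) = √(-12472) = 2*I*√3118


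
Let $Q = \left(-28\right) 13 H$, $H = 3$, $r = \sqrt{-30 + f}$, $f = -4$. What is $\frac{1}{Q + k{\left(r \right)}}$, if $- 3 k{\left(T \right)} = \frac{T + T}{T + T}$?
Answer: $- \frac{3}{3277} \approx -0.00091547$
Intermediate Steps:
$r = i \sqrt{34}$ ($r = \sqrt{-30 - 4} = \sqrt{-34} = i \sqrt{34} \approx 5.8309 i$)
$k{\left(T \right)} = - \frac{1}{3}$ ($k{\left(T \right)} = - \frac{\left(T + T\right) \frac{1}{T + T}}{3} = - \frac{2 T \frac{1}{2 T}}{3} = \left(- \frac{1}{3}\right) 1 = - \frac{1}{3}$)
$Q = -1092$ ($Q = \left(-28\right) 13 \cdot 3 = \left(-364\right) 3 = -1092$)
$\frac{1}{Q + k{\left(r \right)}} = \frac{1}{-1092 - \frac{1}{3}} = \frac{1}{- \frac{3277}{3}} = - \frac{3}{3277}$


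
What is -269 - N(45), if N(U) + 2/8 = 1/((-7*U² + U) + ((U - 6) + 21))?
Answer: -7562623/28140 ≈ -268.75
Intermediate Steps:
N(U) = -¼ + 1/(15 - 7*U² + 2*U) (N(U) = -¼ + 1/((-7*U² + U) + ((U - 6) + 21)) = -¼ + 1/((U - 7*U²) + ((-6 + U) + 21)) = -¼ + 1/((U - 7*U²) + (15 + U)) = -¼ + 1/(15 - 7*U² + 2*U))
-269 - N(45) = -269 - (-11 - 2*45 + 7*45²)/(4*(15 - 7*45² + 2*45)) = -269 - (-11 - 90 + 7*2025)/(4*(15 - 7*2025 + 90)) = -269 - (-11 - 90 + 14175)/(4*(15 - 14175 + 90)) = -269 - 14074/(4*(-14070)) = -269 - (-1)*14074/(4*14070) = -269 - 1*(-7037/28140) = -269 + 7037/28140 = -7562623/28140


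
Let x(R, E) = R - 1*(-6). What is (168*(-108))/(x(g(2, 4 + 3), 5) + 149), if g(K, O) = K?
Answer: -18144/157 ≈ -115.57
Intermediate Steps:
x(R, E) = 6 + R (x(R, E) = R + 6 = 6 + R)
(168*(-108))/(x(g(2, 4 + 3), 5) + 149) = (168*(-108))/((6 + 2) + 149) = -18144/(8 + 149) = -18144/157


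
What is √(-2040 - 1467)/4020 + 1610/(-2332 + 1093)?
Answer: -230/177 + I*√3507/4020 ≈ -1.2994 + 0.014731*I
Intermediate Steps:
√(-2040 - 1467)/4020 + 1610/(-2332 + 1093) = √(-3507)*(1/4020) + 1610/(-1239) = (I*√3507)*(1/4020) + 1610*(-1/1239) = I*√3507/4020 - 230/177 = -230/177 + I*√3507/4020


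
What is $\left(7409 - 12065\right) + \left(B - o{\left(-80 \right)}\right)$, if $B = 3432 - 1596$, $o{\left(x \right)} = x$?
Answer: $-2740$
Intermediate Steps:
$B = 1836$
$\left(7409 - 12065\right) + \left(B - o{\left(-80 \right)}\right) = \left(7409 - 12065\right) + \left(1836 - -80\right) = -4656 + \left(1836 + 80\right) = -4656 + 1916 = -2740$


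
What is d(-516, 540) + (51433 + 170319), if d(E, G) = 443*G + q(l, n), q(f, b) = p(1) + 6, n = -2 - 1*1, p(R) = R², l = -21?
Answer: 460979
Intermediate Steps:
n = -3 (n = -2 - 1 = -3)
q(f, b) = 7 (q(f, b) = 1² + 6 = 1 + 6 = 7)
d(E, G) = 7 + 443*G (d(E, G) = 443*G + 7 = 7 + 443*G)
d(-516, 540) + (51433 + 170319) = (7 + 443*540) + (51433 + 170319) = (7 + 239220) + 221752 = 239227 + 221752 = 460979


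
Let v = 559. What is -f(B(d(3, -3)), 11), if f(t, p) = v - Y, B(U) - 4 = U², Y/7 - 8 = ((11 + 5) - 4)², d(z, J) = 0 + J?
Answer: 505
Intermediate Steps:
d(z, J) = J
Y = 1064 (Y = 56 + 7*((11 + 5) - 4)² = 56 + 7*(16 - 4)² = 56 + 7*12² = 56 + 7*144 = 56 + 1008 = 1064)
B(U) = 4 + U²
f(t, p) = -505 (f(t, p) = 559 - 1*1064 = 559 - 1064 = -505)
-f(B(d(3, -3)), 11) = -1*(-505) = 505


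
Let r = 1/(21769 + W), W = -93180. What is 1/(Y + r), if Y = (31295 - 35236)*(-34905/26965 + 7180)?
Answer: -385119523/10895523700159402 ≈ -3.5347e-8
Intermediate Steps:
Y = -152574865219/5393 (Y = -3941*(-34905*1/26965 + 7180) = -3941*(-6981/5393 + 7180) = -3941*38714759/5393 = -152574865219/5393 ≈ -2.8291e+7)
r = -1/71411 (r = 1/(21769 - 93180) = 1/(-71411) = -1/71411 ≈ -1.4003e-5)
1/(Y + r) = 1/(-152574865219/5393 - 1/71411) = 1/(-10895523700159402/385119523) = -385119523/10895523700159402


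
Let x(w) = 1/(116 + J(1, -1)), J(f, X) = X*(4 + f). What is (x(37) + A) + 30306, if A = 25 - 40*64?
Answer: 3082582/111 ≈ 27771.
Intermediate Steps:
x(w) = 1/111 (x(w) = 1/(116 - (4 + 1)) = 1/(116 - 1*5) = 1/(116 - 5) = 1/111)
A = -2535 (A = 25 - 2560 = -2535)
(x(37) + A) + 30306 = (1/111 - 2535) + 30306 = -281384/111 + 30306 = 3082582/111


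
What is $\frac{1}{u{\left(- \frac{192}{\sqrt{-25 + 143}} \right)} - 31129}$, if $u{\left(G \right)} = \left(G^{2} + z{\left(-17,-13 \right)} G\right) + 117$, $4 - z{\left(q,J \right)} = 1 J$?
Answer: $- \frac{26716321}{820101616036} + \frac{6018 \sqrt{118}}{205025404009} \approx -3.2258 \cdot 10^{-5}$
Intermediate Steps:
$z{\left(q,J \right)} = 4 - J$ ($z{\left(q,J \right)} = 4 - 1 J = 4 - J$)
$u{\left(G \right)} = 117 + G^{2} + 17 G$ ($u{\left(G \right)} = \left(G^{2} + \left(4 - -13\right) G\right) + 117 = \left(G^{2} + \left(4 + 13\right) G\right) + 117 = \left(G^{2} + 17 G\right) + 117 = 117 + G^{2} + 17 G$)
$\frac{1}{u{\left(- \frac{192}{\sqrt{-25 + 143}} \right)} - 31129} = \frac{1}{\left(117 + \left(- \frac{192}{\sqrt{-25 + 143}}\right)^{2} + 17 \left(- \frac{192}{\sqrt{-25 + 143}}\right)\right) - 31129} = \frac{1}{\left(117 + \left(- \frac{192}{\sqrt{118}}\right)^{2} + 17 \left(- \frac{192}{\sqrt{118}}\right)\right) - 31129} = \frac{1}{\left(117 + \left(- 192 \frac{\sqrt{118}}{118}\right)^{2} + 17 \left(- 192 \frac{\sqrt{118}}{118}\right)\right) - 31129} = \frac{1}{\left(117 + \left(- \frac{96 \sqrt{118}}{59}\right)^{2} + 17 \left(- \frac{96 \sqrt{118}}{59}\right)\right) - 31129} = \frac{1}{\left(117 + \frac{18432}{59} - \frac{1632 \sqrt{118}}{59}\right) - 31129} = \frac{1}{\left(\frac{25335}{59} - \frac{1632 \sqrt{118}}{59}\right) - 31129} = \frac{1}{- \frac{1811276}{59} - \frac{1632 \sqrt{118}}{59}}$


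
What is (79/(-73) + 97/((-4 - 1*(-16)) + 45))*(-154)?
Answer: -397012/4161 ≈ -95.413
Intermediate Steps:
(79/(-73) + 97/((-4 - 1*(-16)) + 45))*(-154) = (79*(-1/73) + 97/((-4 + 16) + 45))*(-154) = (-79/73 + 97/(12 + 45))*(-154) = (-79/73 + 97/57)*(-154) = (2578/4161)*(-154) = -397012/4161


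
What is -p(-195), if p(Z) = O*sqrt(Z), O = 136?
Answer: -136*I*sqrt(195) ≈ -1899.1*I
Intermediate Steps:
p(Z) = 136*sqrt(Z)
-p(-195) = -136*sqrt(-195) = -136*I*sqrt(195)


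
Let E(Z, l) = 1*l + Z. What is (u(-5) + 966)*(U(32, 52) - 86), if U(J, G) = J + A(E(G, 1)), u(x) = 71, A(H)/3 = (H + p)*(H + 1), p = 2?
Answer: 9183672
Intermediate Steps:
E(Z, l) = Z + l (E(Z, l) = l + Z = Z + l)
A(H) = 3*(1 + H)*(2 + H) (A(H) = 3*((H + 2)*(H + 1)) = 3*((2 + H)*(1 + H)) = 3*((1 + H)*(2 + H)) = 3*(1 + H)*(2 + H))
U(J, G) = 15 + J + 3*(1 + G)**2 + 9*G (U(J, G) = J + (6 + 3*(G + 1)**2 + 9*(G + 1)) = J + (6 + 3*(1 + G)**2 + 9*(1 + G)) = J + (6 + 3*(1 + G)**2 + (9 + 9*G)) = J + (15 + 3*(1 + G)**2 + 9*G) = 15 + J + 3*(1 + G)**2 + 9*G)
(u(-5) + 966)*(U(32, 52) - 86) = (71 + 966)*((18 + 32 + 3*52**2 + 15*52) - 86) = 1037*((18 + 32 + 3*2704 + 780) - 86) = 1037*((18 + 32 + 8112 + 780) - 86) = 1037*(8942 - 86) = 1037*8856 = 9183672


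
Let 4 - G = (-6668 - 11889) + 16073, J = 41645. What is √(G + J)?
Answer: √44133 ≈ 210.08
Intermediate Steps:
G = 2488 (G = 4 - ((-6668 - 11889) + 16073) = 4 - (-18557 + 16073) = 4 - 1*(-2484) = 4 + 2484 = 2488)
√(G + J) = √(2488 + 41645) = √44133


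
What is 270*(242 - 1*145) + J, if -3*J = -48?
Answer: 26206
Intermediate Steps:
J = 16 (J = -⅓*(-48) = 16)
270*(242 - 1*145) + J = 270*(242 - 1*145) + 16 = 270*(242 - 145) + 16 = 270*97 + 16 = 26190 + 16 = 26206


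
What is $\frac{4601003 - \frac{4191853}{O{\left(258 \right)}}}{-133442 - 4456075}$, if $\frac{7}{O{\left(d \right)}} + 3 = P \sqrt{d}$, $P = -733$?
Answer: $- \frac{1210340}{868287} - \frac{3072628249 \sqrt{258}}{32126619} \approx -1537.6$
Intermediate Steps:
$O{\left(d \right)} = \frac{7}{-3 - 733 \sqrt{d}}$
$\frac{4601003 - \frac{4191853}{O{\left(258 \right)}}}{-133442 - 4456075} = \frac{4601003 - \frac{4191853}{\left(-7\right) \frac{1}{3 + 733 \sqrt{258}}}}{-133442 - 4456075} = \frac{4601003 - 4191853 \left(- \frac{3}{7} - \frac{733 \sqrt{258}}{7}\right)}{-4589517} = \left(4601003 + \left(\frac{12575559}{7} + \frac{3072628249 \sqrt{258}}{7}\right)\right) \left(- \frac{1}{4589517}\right) = \left(\frac{44782580}{7} + \frac{3072628249 \sqrt{258}}{7}\right) \left(- \frac{1}{4589517}\right) = - \frac{1210340}{868287} - \frac{3072628249 \sqrt{258}}{32126619}$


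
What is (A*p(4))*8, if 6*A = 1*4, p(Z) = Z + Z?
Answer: 128/3 ≈ 42.667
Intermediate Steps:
p(Z) = 2*Z
A = ⅔ (A = (1*4)/6 = (⅙)*4 = ⅔ ≈ 0.66667)
(A*p(4))*8 = (2*(2*4)/3)*8 = ((⅔)*8)*8 = (16/3)*8 = 128/3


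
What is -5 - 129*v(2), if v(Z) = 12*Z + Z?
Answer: -3359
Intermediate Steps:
v(Z) = 13*Z
-5 - 129*v(2) = -5 - 1677*2 = -5 - 129*26 = -5 - 3354 = -3359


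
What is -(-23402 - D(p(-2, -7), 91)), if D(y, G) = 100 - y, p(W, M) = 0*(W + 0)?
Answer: 23502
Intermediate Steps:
p(W, M) = 0 (p(W, M) = 0*W = 0)
-(-23402 - D(p(-2, -7), 91)) = -(-23402 - (100 - 1*0)) = -(-23402 - (100 + 0)) = -(-23402 - 1*100) = -(-23402 - 100) = -1*(-23502) = 23502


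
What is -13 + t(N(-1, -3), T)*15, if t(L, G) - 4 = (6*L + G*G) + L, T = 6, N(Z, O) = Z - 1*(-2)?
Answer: 692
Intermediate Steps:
N(Z, O) = 2 + Z (N(Z, O) = Z + 2 = 2 + Z)
t(L, G) = 4 + G² + 7*L (t(L, G) = 4 + ((6*L + G*G) + L) = 4 + ((6*L + G²) + L) = 4 + ((G² + 6*L) + L) = 4 + (G² + 7*L) = 4 + G² + 7*L)
-13 + t(N(-1, -3), T)*15 = -13 + (4 + 6² + 7*(2 - 1))*15 = -13 + (4 + 36 + 7*1)*15 = -13 + (4 + 36 + 7)*15 = -13 + 47*15 = -13 + 705 = 692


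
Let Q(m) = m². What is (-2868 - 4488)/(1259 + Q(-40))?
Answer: -2452/953 ≈ -2.5729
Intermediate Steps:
(-2868 - 4488)/(1259 + Q(-40)) = (-2868 - 4488)/(1259 + (-40)²) = -7356/(1259 + 1600) = -7356/2859 = -7356*1/2859 = -2452/953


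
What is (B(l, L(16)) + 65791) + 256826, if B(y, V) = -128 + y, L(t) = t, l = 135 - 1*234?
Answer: 322390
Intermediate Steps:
l = -99 (l = 135 - 234 = -99)
(B(l, L(16)) + 65791) + 256826 = ((-128 - 99) + 65791) + 256826 = (-227 + 65791) + 256826 = 65564 + 256826 = 322390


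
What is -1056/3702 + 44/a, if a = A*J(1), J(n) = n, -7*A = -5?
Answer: 189156/3085 ≈ 61.315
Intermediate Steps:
A = 5/7 (A = -1/7*(-5) = 5/7 ≈ 0.71429)
a = 5/7 (a = (5/7)*1 = 5/7 ≈ 0.71429)
-1056/3702 + 44/a = -1056/3702 + 44/(5/7) = -1056*1/3702 + 44*(7/5) = -176/617 + 308/5 = 189156/3085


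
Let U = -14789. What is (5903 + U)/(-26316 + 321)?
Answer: 2962/8665 ≈ 0.34184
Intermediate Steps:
(5903 + U)/(-26316 + 321) = (5903 - 14789)/(-26316 + 321) = -8886/(-25995) = -8886*(-1/25995) = 2962/8665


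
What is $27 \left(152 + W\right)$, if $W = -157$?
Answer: $-135$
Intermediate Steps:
$27 \left(152 + W\right) = 27 \left(152 - 157\right) = 27 \left(-5\right) = -135$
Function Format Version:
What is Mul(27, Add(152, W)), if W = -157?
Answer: -135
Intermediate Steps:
Mul(27, Add(152, W)) = Mul(27, Add(152, -157)) = Mul(27, -5) = -135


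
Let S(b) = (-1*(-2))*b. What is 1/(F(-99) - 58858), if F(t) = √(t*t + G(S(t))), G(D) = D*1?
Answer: -58858/3464254561 - 3*√1067/3464254561 ≈ -1.7018e-5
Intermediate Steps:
S(b) = 2*b
G(D) = D
F(t) = √(t² + 2*t) (F(t) = √(t*t + 2*t) = √(t² + 2*t))
1/(F(-99) - 58858) = 1/(√(-99*(2 - 99)) - 58858) = 1/(√(-99*(-97)) - 58858) = 1/(√9603 - 58858) = 1/(3*√1067 - 58858) = 1/(-58858 + 3*√1067)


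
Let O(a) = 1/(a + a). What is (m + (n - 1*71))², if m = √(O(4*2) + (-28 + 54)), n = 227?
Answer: (624 + √417)²/16 ≈ 25955.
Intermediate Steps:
O(a) = 1/(2*a)
m = √417/4 (m = √(1/(2*((4*2))) + (-28 + 54)) = √((½)/8 + 26) = √((½)*(⅛) + 26) = √(1/16 + 26) = √(417/16) = √417/4 ≈ 5.1051)
(m + (n - 1*71))² = (√417/4 + (227 - 1*71))² = (√417/4 + (227 - 71))² = (√417/4 + 156)² = (156 + √417/4)²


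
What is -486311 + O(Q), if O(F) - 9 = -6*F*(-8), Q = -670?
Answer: -518462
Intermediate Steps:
O(F) = 9 + 48*F (O(F) = 9 - 6*F*(-8) = 9 + 48*F)
-486311 + O(Q) = -486311 + (9 + 48*(-670)) = -486311 + (9 - 32160) = -486311 - 32151 = -518462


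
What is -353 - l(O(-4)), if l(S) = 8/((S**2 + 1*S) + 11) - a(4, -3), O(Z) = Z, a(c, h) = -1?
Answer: -8150/23 ≈ -354.35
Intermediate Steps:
l(S) = 1 + 8/(11 + S + S**2) (l(S) = 8/((S**2 + 1*S) + 11) - 1*(-1) = 8/((S**2 + S) + 11) + 1 = 8/((S + S**2) + 11) + 1 = 8/(11 + S + S**2) + 1 = 1 + 8/(11 + S + S**2))
-353 - l(O(-4)) = -353 - (19 - 4 + (-4)**2)/(11 - 4 + (-4)**2) = -353 - (19 - 4 + 16)/(11 - 4 + 16) = -353 - 31/23 = -8150/23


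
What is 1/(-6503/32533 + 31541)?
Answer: 32533/1026116850 ≈ 3.1705e-5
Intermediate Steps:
1/(-6503/32533 + 31541) = 1/(1026116850/32533) = 32533/1026116850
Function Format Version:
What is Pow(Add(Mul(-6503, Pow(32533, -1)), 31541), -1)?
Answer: Rational(32533, 1026116850) ≈ 3.1705e-5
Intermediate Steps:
Pow(Add(Mul(-6503, Pow(32533, -1)), 31541), -1) = Pow(Add(Mul(-6503, Rational(1, 32533)), 31541), -1) = Pow(Add(Rational(-6503, 32533), 31541), -1) = Pow(Rational(1026116850, 32533), -1) = Rational(32533, 1026116850)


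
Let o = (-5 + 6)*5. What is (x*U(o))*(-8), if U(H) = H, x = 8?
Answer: -320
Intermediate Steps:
o = 5 (o = 1*5 = 5)
(x*U(o))*(-8) = (8*5)*(-8) = 40*(-8) = -320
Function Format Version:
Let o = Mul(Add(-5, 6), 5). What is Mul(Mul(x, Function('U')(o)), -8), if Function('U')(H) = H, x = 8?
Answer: -320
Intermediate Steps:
o = 5 (o = Mul(1, 5) = 5)
Mul(Mul(x, Function('U')(o)), -8) = Mul(Mul(8, 5), -8) = Mul(40, -8) = -320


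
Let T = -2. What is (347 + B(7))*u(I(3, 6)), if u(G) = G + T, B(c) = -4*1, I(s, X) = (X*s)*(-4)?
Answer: -25382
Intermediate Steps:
I(s, X) = -4*X*s
B(c) = -4
u(G) = -2 + G (u(G) = G - 2 = -2 + G)
(347 + B(7))*u(I(3, 6)) = (347 - 4)*(-2 - 4*6*3) = 343*(-2 - 72) = 343*(-74) = -25382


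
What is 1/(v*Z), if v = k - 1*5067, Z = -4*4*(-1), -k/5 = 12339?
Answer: -1/1068192 ≈ -9.3616e-7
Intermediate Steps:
k = -61695 (k = -5*12339 = -61695)
Z = 16 (Z = -16*(-1) = 16)
v = -66762 (v = -61695 - 1*5067 = -61695 - 5067 = -66762)
1/(v*Z) = 1/(-66762*16) = 1/(-1068192) = -1/1068192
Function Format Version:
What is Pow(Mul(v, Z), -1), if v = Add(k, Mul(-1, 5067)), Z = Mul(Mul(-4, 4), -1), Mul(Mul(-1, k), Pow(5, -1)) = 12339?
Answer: Rational(-1, 1068192) ≈ -9.3616e-7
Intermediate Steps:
k = -61695 (k = Mul(-5, 12339) = -61695)
Z = 16 (Z = Mul(-16, -1) = 16)
v = -66762 (v = Add(-61695, Mul(-1, 5067)) = Add(-61695, -5067) = -66762)
Pow(Mul(v, Z), -1) = Pow(Mul(-66762, 16), -1) = Pow(-1068192, -1) = Rational(-1, 1068192)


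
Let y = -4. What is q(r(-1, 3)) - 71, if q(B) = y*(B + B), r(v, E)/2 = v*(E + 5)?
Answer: 57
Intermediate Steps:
r(v, E) = 2*v*(5 + E) (r(v, E) = 2*(v*(E + 5)) = 2*(v*(5 + E)) = 2*v*(5 + E))
q(B) = -8*B (q(B) = -4*(B + B) = -8*B)
q(r(-1, 3)) - 71 = -16*(-1)*(5 + 3) - 71 = -16*(-1)*8 - 71 = -8*(-16) - 71 = 128 - 71 = 57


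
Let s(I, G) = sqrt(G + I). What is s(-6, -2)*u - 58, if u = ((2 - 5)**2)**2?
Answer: -58 + 162*I*sqrt(2) ≈ -58.0 + 229.1*I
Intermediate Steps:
u = 81 (u = ((-3)**2)**2 = 9**2 = 81)
s(-6, -2)*u - 58 = sqrt(-2 - 6)*81 - 58 = sqrt(-8)*81 - 58 = (2*I*sqrt(2))*81 - 58 = 162*I*sqrt(2) - 58 = -58 + 162*I*sqrt(2)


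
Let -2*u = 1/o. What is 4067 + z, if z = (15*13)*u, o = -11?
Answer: 89669/22 ≈ 4075.9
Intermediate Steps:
u = 1/22 (u = -½/(-11) = -½*(-1/11) = 1/22 ≈ 0.045455)
z = 195/22 (z = (15*13)*(1/22) = 195*(1/22) = 195/22 ≈ 8.8636)
4067 + z = 4067 + 195/22 = 89669/22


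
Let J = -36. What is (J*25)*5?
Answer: -4500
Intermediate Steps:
(J*25)*5 = -36*25*5 = -900*5 = -4500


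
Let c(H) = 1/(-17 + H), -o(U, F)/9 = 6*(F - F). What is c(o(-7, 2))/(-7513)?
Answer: 1/127721 ≈ 7.8296e-6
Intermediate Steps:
o(U, F) = 0 (o(U, F) = -54*(F - F) = -54*0 = -9*0 = 0)
c(o(-7, 2))/(-7513) = 1/((-17 + 0)*(-7513)) = -1/7513/(-17) = -1/17*(-1/7513) = 1/127721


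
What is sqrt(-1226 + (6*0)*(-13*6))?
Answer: I*sqrt(1226) ≈ 35.014*I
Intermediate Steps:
sqrt(-1226 + (6*0)*(-13*6)) = sqrt(-1226 + 0*(-78)) = sqrt(-1226 + 0) = sqrt(-1226) = I*sqrt(1226)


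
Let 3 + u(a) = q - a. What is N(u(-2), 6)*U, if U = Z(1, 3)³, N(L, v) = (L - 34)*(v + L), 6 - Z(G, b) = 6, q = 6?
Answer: 0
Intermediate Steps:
Z(G, b) = 0 (Z(G, b) = 6 - 1*6 = 6 - 6 = 0)
u(a) = 3 - a (u(a) = -3 + (6 - a) = 3 - a)
N(L, v) = (-34 + L)*(L + v)
U = 0 (U = 0³ = 0)
N(u(-2), 6)*U = ((3 - 1*(-2))² - 34*(3 - 1*(-2)) - 34*6 + (3 - 1*(-2))*6)*0 = ((3 + 2)² - 34*(3 + 2) - 204 + (3 + 2)*6)*0 = (5² - 34*5 - 204 + 5*6)*0 = (25 - 170 - 204 + 30)*0 = -319*0 = 0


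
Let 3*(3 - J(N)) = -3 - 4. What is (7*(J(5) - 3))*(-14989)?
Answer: -734461/3 ≈ -2.4482e+5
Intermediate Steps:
J(N) = 16/3 (J(N) = 3 - (-3 - 4)/3 = 3 - ⅓*(-7) = 3 + 7/3 = 16/3)
(7*(J(5) - 3))*(-14989) = (7*(16/3 - 3))*(-14989) = (7*(7/3))*(-14989) = (49/3)*(-14989) = -734461/3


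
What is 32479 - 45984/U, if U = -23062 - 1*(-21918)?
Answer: 4650245/143 ≈ 32519.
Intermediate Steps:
U = -1144 (U = -23062 + 21918 = -1144)
32479 - 45984/U = 32479 - 45984/(-1144) = 32479 - 45984*(-1/1144) = 32479 + 5748/143 = 4650245/143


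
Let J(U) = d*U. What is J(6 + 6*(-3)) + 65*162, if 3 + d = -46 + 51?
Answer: 10506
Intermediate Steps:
d = 2 (d = -3 + (-46 + 51) = -3 + 5 = 2)
J(U) = 2*U
J(6 + 6*(-3)) + 65*162 = 2*(6 + 6*(-3)) + 65*162 = 2*(6 - 18) + 10530 = 2*(-12) + 10530 = -24 + 10530 = 10506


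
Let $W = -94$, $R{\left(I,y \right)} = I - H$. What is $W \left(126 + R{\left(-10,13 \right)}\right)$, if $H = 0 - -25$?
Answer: $-8554$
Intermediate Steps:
$H = 25$ ($H = 0 + 25 = 25$)
$R{\left(I,y \right)} = -25 + I$ ($R{\left(I,y \right)} = I - 25 = -25 + I$)
$W \left(126 + R{\left(-10,13 \right)}\right) = - 94 \left(126 - 35\right) = \left(-94\right) 91 = -8554$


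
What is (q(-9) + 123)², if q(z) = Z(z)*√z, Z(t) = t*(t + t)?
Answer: -221067 + 119556*I ≈ -2.2107e+5 + 1.1956e+5*I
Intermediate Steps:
Z(t) = 2*t² (Z(t) = t*(2*t) = 2*t²)
q(z) = 2*z^(5/2) (q(z) = (2*z²)*√z = 2*z^(5/2))
(q(-9) + 123)² = (2*(-9)^(5/2) + 123)² = (2*(243*I) + 123)² = (486*I + 123)² = (123 + 486*I)²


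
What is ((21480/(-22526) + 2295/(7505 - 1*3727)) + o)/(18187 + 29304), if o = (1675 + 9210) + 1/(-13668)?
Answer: 3165232625360863/13810274999039316 ≈ 0.22919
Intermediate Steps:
o = 148776179/13668 (o = 10885 - 1/13668 = 148776179/13668 ≈ 10885.)
((21480/(-22526) + 2295/(7505 - 1*3727)) + o)/(18187 + 29304) = ((21480/(-22526) + 2295/(7505 - 1*3727)) + 148776179/13668)/(18187 + 29304) = ((21480*(-1/22526) + 2295/(7505 - 3727)) + 148776179/13668)/47491 = ((-10740/11263 + 2295/3778) + 148776179/13668)*(1/47491) = (-14727135/42551614 + 148776179/13668)*(1/47491) = (3165232625360863/290797730076)*(1/47491) = 3165232625360863/13810274999039316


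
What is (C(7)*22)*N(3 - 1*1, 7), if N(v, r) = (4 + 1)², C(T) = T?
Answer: 3850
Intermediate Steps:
N(v, r) = 25 (N(v, r) = 5² = 25)
(C(7)*22)*N(3 - 1*1, 7) = (7*22)*25 = 154*25 = 3850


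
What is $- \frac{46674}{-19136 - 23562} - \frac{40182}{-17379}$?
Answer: $\frac{421139747}{123674757} \approx 3.4052$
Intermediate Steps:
$- \frac{46674}{-19136 - 23562} - \frac{40182}{-17379} = - \frac{46674}{-19136 - 23562} - - \frac{13394}{5793} = - \frac{46674}{-42698} + \frac{13394}{5793} = \left(-46674\right) \left(- \frac{1}{42698}\right) + \frac{13394}{5793} = \frac{23337}{21349} + \frac{13394}{5793} = \frac{421139747}{123674757}$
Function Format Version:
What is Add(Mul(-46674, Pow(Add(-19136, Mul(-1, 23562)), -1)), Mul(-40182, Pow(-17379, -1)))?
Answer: Rational(421139747, 123674757) ≈ 3.4052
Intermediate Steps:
Add(Mul(-46674, Pow(Add(-19136, Mul(-1, 23562)), -1)), Mul(-40182, Pow(-17379, -1))) = Add(Mul(-46674, Pow(Add(-19136, -23562), -1)), Mul(-40182, Rational(-1, 17379))) = Add(Mul(-46674, Pow(-42698, -1)), Rational(13394, 5793)) = Add(Mul(-46674, Rational(-1, 42698)), Rational(13394, 5793)) = Add(Rational(23337, 21349), Rational(13394, 5793)) = Rational(421139747, 123674757)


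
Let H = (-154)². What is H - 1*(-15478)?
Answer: 39194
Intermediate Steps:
H = 23716
H - 1*(-15478) = 23716 - 1*(-15478) = 23716 + 15478 = 39194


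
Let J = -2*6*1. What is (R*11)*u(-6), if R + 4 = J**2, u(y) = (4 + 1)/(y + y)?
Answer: -1925/3 ≈ -641.67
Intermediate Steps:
u(y) = 5/(2*y) (u(y) = 5/((2*y)) = 5*(1/(2*y)) = 5/(2*y))
J = -12 (J = -12*1 = -12)
R = 140 (R = -4 + (-12)**2 = -4 + 144 = 140)
(R*11)*u(-6) = (140*11)*((5/2)/(-6)) = 1540*((5/2)*(-1/6)) = 1540*(-5/12) = -1925/3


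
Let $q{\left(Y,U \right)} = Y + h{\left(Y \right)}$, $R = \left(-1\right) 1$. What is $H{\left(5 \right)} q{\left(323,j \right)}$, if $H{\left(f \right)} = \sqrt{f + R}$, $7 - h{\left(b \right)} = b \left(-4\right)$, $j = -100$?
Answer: $3244$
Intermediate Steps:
$h{\left(b \right)} = 7 + 4 b$ ($h{\left(b \right)} = 7 - b \left(-4\right) = 7 - - 4 b = 7 + 4 b$)
$R = -1$
$q{\left(Y,U \right)} = 7 + 5 Y$ ($q{\left(Y,U \right)} = Y + \left(7 + 4 Y\right) = 7 + 5 Y$)
$H{\left(f \right)} = \sqrt{-1 + f}$ ($H{\left(f \right)} = \sqrt{f - 1} = \sqrt{-1 + f}$)
$H{\left(5 \right)} q{\left(323,j \right)} = \sqrt{-1 + 5} \left(7 + 5 \cdot 323\right) = \sqrt{4} \left(7 + 1615\right) = 2 \cdot 1622 = 3244$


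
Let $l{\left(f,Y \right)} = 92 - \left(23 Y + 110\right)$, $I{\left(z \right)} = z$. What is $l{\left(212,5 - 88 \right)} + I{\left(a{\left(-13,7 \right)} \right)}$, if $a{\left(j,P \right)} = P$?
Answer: $1898$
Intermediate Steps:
$l{\left(f,Y \right)} = -18 - 23 Y$ ($l{\left(f,Y \right)} = 92 - \left(110 + 23 Y\right) = -18 - 23 Y$)
$l{\left(212,5 - 88 \right)} + I{\left(a{\left(-13,7 \right)} \right)} = \left(-18 - 23 \left(5 - 88\right)\right) + 7 = \left(-18 - -1909\right) + 7 = \left(-18 + 1909\right) + 7 = 1891 + 7 = 1898$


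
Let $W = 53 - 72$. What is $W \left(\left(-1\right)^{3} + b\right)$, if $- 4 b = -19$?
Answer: $- \frac{285}{4} \approx -71.25$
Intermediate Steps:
$b = \frac{19}{4}$ ($b = \left(- \frac{1}{4}\right) \left(-19\right) = \frac{19}{4} \approx 4.75$)
$W = -19$ ($W = 53 - 72 = -19$)
$W \left(\left(-1\right)^{3} + b\right) = - 19 \left(\left(-1\right)^{3} + \frac{19}{4}\right) = - 19 \left(-1 + \frac{19}{4}\right) = \left(-19\right) \frac{15}{4} = - \frac{285}{4}$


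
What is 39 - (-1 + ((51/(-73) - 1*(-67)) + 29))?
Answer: -4037/73 ≈ -55.301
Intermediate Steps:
39 - (-1 + ((51/(-73) - 1*(-67)) + 29)) = 39 - (-1 + ((51*(-1/73) + 67) + 29)) = 39 - (-1 + ((-51/73 + 67) + 29)) = 39 - (-1 + (4840/73 + 29)) = 39 - (-1 + 6957/73) = 39 - 1*6884/73 = 39 - 6884/73 = -4037/73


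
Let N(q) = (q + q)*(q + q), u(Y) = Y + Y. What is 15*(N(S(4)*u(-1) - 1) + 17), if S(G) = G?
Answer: 5115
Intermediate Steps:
u(Y) = 2*Y
N(q) = 4*q² (N(q) = (2*q)*(2*q) = 4*q²)
15*(N(S(4)*u(-1) - 1) + 17) = 15*(4*(4*(2*(-1)) - 1)² + 17) = 15*(4*(4*(-2) - 1)² + 17) = 15*(4*(-8 - 1)² + 17) = 15*(4*(-9)² + 17) = 15*(4*81 + 17) = 15*(324 + 17) = 15*341 = 5115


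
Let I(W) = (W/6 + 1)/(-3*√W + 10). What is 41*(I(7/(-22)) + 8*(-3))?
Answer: -6654751/6789 + 5125*I*√154/99572 ≈ -980.23 + 0.63873*I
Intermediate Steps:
I(W) = (1 + W/6)/(10 - 3*√W) (I(W) = (W*(⅙) + 1)/(10 - 3*√W) = (W/6 + 1)/(10 - 3*√W) = (1 + W/6)/(10 - 3*√W))
41*(I(7/(-22)) + 8*(-3)) = 41*((-6 - 7/(-22))/(6*(-10 + 3*√(7/(-22)))) + 8*(-3)) = 41*((-6 - 7*(-1)/22)/(6*(-10 + 3*√(7*(-1/22)))) - 24) = 41*((-6 - 1*(-7/22))/(6*(-10 + 3*√(-7/22))) - 24) = 41*((-6 + 7/22)/(6*(-10 + 3*(I*√154/22))) - 24) = 41*((⅙)*(-125/22)/(-10 + 3*I*√154/22) - 24) = 41*(-125/(132*(-10 + 3*I*√154/22)) - 24) = 41*(-24 - 125/(132*(-10 + 3*I*√154/22))) = -984 - 5125/(132*(-10 + 3*I*√154/22))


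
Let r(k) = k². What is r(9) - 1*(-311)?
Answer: 392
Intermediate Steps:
r(9) - 1*(-311) = 9² - 1*(-311) = 81 + 311 = 392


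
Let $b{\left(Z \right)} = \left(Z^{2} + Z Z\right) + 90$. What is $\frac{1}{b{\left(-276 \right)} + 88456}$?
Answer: $\frac{1}{240898} \approx 4.1511 \cdot 10^{-6}$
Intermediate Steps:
$b{\left(Z \right)} = 90 + 2 Z^{2}$ ($b{\left(Z \right)} = \left(Z^{2} + Z^{2}\right) + 90 = 2 Z^{2} + 90 = 90 + 2 Z^{2}$)
$\frac{1}{b{\left(-276 \right)} + 88456} = \frac{1}{\left(90 + 2 \left(-276\right)^{2}\right) + 88456} = \frac{1}{\left(90 + 2 \cdot 76176\right) + 88456} = \frac{1}{\left(90 + 152352\right) + 88456} = \frac{1}{152442 + 88456} = \frac{1}{240898}$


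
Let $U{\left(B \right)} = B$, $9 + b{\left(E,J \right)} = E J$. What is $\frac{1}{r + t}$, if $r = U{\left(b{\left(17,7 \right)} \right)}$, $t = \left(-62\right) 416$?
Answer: $- \frac{1}{25682} \approx -3.8938 \cdot 10^{-5}$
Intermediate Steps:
$b{\left(E,J \right)} = -9 + E J$
$t = -25792$
$r = 110$ ($r = -9 + 17 \cdot 7 = -9 + 119 = 110$)
$\frac{1}{r + t} = \frac{1}{110 - 25792} = \frac{1}{-25682} = - \frac{1}{25682}$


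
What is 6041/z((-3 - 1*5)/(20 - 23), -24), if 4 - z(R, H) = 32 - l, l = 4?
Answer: -6041/24 ≈ -251.71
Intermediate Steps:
z(R, H) = -24 (z(R, H) = 4 - (32 - 1*4) = 4 - (32 - 4) = 4 - 1*28 = 4 - 28 = -24)
6041/z((-3 - 1*5)/(20 - 23), -24) = 6041/(-24) = 6041*(-1/24) = -6041/24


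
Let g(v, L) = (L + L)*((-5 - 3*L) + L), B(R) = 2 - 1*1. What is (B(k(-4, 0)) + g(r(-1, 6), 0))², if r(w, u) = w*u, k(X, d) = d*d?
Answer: 1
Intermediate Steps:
k(X, d) = d²
B(R) = 1 (B(R) = 2 - 1 = 1)
r(w, u) = u*w
g(v, L) = 2*L*(-5 - 2*L) (g(v, L) = (2*L)*(-5 - 2*L) = 2*L*(-5 - 2*L))
(B(k(-4, 0)) + g(r(-1, 6), 0))² = (1 - 2*0*(5 + 2*0))² = (1 - 2*0*(5 + 0))² = (1 - 2*0*5)² = (1 + 0)² = 1² = 1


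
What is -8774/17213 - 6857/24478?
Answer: -332799513/421339814 ≈ -0.78986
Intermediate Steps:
-8774/17213 - 6857/24478 = -332799513/421339814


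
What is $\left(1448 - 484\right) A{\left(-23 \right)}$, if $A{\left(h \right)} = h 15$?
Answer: $-332580$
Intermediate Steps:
$A{\left(h \right)} = 15 h$
$\left(1448 - 484\right) A{\left(-23 \right)} = \left(1448 - 484\right) 15 \left(-23\right) = 964 \left(-345\right) = -332580$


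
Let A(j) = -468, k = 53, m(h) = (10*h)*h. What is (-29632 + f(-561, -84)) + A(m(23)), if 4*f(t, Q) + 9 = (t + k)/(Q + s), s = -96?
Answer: -2709139/90 ≈ -30102.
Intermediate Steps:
m(h) = 10*h**2
f(t, Q) = -9/4 + (53 + t)/(4*(-96 + Q)) (f(t, Q) = -9/4 + ((t + 53)/(Q - 96))/4 = -9/4 + ((53 + t)/(-96 + Q))/4 = -9/4 + (53 + t)/(4*(-96 + Q)))
(-29632 + f(-561, -84)) + A(m(23)) = (-29632 + (917 - 561 - 9*(-84))/(4*(-96 - 84))) - 468 = (-29632 + (1/4)*(917 - 561 + 756)/(-180)) - 468 = (-29632 + (1/4)*(-1/180)*1112) - 468 = (-29632 - 139/90) - 468 = -2667019/90 - 468 = -2709139/90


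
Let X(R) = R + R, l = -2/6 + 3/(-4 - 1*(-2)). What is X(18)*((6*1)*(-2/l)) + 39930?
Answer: 441822/11 ≈ 40166.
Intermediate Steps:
l = -11/6 (l = -2*⅙ + 3/(-4 + 2) = -⅓ + 3/(-2) = -⅓ + 3*(-½) = -⅓ - 3/2 = -11/6 ≈ -1.8333)
X(R) = 2*R
X(18)*((6*1)*(-2/l)) + 39930 = (2*18)*((6*1)*(-2/(-11/6))) + 39930 = 36*(6*(-2*(-6/11))) + 39930 = 36*(6*(12/11)) + 39930 = 36*(72/11) + 39930 = 2592/11 + 39930 = 441822/11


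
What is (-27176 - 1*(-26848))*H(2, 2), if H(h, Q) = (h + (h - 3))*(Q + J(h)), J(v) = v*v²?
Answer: -3280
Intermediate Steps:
J(v) = v³
H(h, Q) = (-3 + 2*h)*(Q + h³) (H(h, Q) = (h + (h - 3))*(Q + h³) = (h + (-3 + h))*(Q + h³) = (-3 + 2*h)*(Q + h³))
(-27176 - 1*(-26848))*H(2, 2) = (-27176 - 1*(-26848))*(-3*2 - 3*2³ + 2*2⁴ + 2*2*2) = (-27176 + 26848)*(-6 - 3*8 + 2*16 + 8) = -328*(-6 - 24 + 32 + 8) = -328*10 = -3280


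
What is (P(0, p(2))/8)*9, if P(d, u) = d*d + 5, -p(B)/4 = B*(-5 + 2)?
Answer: 45/8 ≈ 5.6250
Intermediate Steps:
p(B) = 12*B (p(B) = -4*B*(-5 + 2) = -4*B*(-3) = -(-12)*B = 12*B)
P(d, u) = 5 + d² (P(d, u) = d² + 5 = 5 + d²)
(P(0, p(2))/8)*9 = ((5 + 0²)/8)*9 = ((5 + 0)/8)*9 = ((⅛)*5)*9 = (5/8)*9 = 45/8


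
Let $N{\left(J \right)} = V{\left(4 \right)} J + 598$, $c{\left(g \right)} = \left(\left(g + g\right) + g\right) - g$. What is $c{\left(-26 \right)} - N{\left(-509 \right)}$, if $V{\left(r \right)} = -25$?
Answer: $-13375$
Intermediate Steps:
$c{\left(g \right)} = 2 g$ ($c{\left(g \right)} = \left(2 g + g\right) - g = 3 g - g = 2 g$)
$N{\left(J \right)} = 598 - 25 J$ ($N{\left(J \right)} = - 25 J + 598 = 598 - 25 J$)
$c{\left(-26 \right)} - N{\left(-509 \right)} = 2 \left(-26\right) - \left(598 - -12725\right) = -52 - \left(598 + 12725\right) = -52 - 13323 = -13375$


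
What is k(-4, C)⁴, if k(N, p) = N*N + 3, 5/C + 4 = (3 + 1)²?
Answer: 130321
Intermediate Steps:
C = 5/12 (C = 5/(-4 + (3 + 1)²) = 5/(-4 + 4²) = 5/(-4 + 16) = 5/12 ≈ 0.41667)
k(N, p) = 3 + N² (k(N, p) = N² + 3 = 3 + N²)
k(-4, C)⁴ = (3 + (-4)²)⁴ = (3 + 16)⁴ = 19⁴ = 130321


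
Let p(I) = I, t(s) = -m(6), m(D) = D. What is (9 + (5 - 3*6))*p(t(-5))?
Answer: 24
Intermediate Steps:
t(s) = -6 (t(s) = -1*6 = -6)
(9 + (5 - 3*6))*p(t(-5)) = (9 + (5 - 3*6))*(-6) = (9 + (5 - 18))*(-6) = (9 - 13)*(-6) = -4*(-6) = 24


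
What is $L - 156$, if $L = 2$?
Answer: $-154$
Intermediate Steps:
$L - 156 = 2 - 156 = -154$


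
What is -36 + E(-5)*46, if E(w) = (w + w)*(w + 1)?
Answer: 1804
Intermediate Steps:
E(w) = 2*w*(1 + w) (E(w) = (2*w)*(1 + w) = 2*w*(1 + w))
-36 + E(-5)*46 = -36 + (2*(-5)*(1 - 5))*46 = -36 + (2*(-5)*(-4))*46 = -36 + 40*46 = -36 + 1840 = 1804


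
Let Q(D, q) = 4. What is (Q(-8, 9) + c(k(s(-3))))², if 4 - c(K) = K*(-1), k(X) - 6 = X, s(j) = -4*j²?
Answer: 484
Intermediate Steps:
k(X) = 6 + X
c(K) = 4 + K (c(K) = 4 - K*(-1) = 4 - (-1)*K = 4 + K)
(Q(-8, 9) + c(k(s(-3))))² = (4 + (4 + (6 - 4*(-3)²)))² = (4 + (4 + (6 - 4*9)))² = (4 + (4 + (6 - 36)))² = (4 + (4 - 30))² = (4 - 26)² = (-22)² = 484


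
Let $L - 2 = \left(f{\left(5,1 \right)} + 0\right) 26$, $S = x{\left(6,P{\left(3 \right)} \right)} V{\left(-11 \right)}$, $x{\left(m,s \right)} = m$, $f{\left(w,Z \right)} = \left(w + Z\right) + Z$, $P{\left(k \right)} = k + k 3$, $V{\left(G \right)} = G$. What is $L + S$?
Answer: $118$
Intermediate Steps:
$P{\left(k \right)} = 4 k$ ($P{\left(k \right)} = k + 3 k = 4 k$)
$f{\left(w,Z \right)} = w + 2 Z$ ($f{\left(w,Z \right)} = \left(Z + w\right) + Z = w + 2 Z$)
$S = -66$ ($S = 6 \left(-11\right) = -66$)
$L = 184$ ($L = 2 + \left(\left(5 + 2 \cdot 1\right) + 0\right) 26 = 2 + \left(\left(5 + 2\right) + 0\right) 26 = 2 + \left(7 + 0\right) 26 = 2 + 7 \cdot 26 = 2 + 182 = 184$)
$L + S = 184 - 66 = 118$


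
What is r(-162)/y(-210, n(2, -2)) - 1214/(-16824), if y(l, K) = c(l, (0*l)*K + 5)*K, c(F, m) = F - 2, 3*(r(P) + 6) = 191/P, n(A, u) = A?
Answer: 12601411/144450864 ≈ 0.087237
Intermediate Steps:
r(P) = -6 + 191/(3*P) (r(P) = -6 + (191/P)/3 = -6 + 191/(3*P))
c(F, m) = -2 + F
y(l, K) = K*(-2 + l) (y(l, K) = (-2 + l)*K = K*(-2 + l))
r(-162)/y(-210, n(2, -2)) - 1214/(-16824) = (-6 + (191/3)/(-162))/((2*(-2 - 210))) - 1214/(-16824) = (-6 + (191/3)*(-1/162))/((2*(-212))) - 1214*(-1/16824) = (-6 - 191/486)/(-424) + 607/8412 = -3107/486*(-1/424) + 607/8412 = 3107/206064 + 607/8412 = 12601411/144450864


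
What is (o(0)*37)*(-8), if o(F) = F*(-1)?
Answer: 0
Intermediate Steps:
o(F) = -F
(o(0)*37)*(-8) = (-1*0*37)*(-8) = (0*37)*(-8) = 0*(-8) = 0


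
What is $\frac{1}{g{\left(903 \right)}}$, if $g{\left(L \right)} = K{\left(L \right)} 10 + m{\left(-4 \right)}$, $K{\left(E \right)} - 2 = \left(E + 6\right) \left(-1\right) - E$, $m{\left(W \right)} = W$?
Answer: $- \frac{1}{18104} \approx -5.5236 \cdot 10^{-5}$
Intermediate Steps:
$K{\left(E \right)} = -4 - 2 E$ ($K{\left(E \right)} = 2 - \left(E - \left(E + 6\right) \left(-1\right)\right) = 2 - \left(E - \left(6 + E\right) \left(-1\right)\right) = 2 - \left(6 + 2 E\right) = -4 - 2 E$)
$g{\left(L \right)} = -44 - 20 L$ ($g{\left(L \right)} = \left(-4 - 2 L\right) 10 - 4 = \left(-40 - 20 L\right) - 4 = -44 - 20 L$)
$\frac{1}{g{\left(903 \right)}} = \frac{1}{-44 - 18060} = \frac{1}{-18104} = - \frac{1}{18104}$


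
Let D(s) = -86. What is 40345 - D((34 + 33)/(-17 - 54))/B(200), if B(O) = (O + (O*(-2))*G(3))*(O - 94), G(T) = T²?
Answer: 7270168957/180200 ≈ 40345.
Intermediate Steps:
B(O) = -17*O*(-94 + O) (B(O) = (O + (O*(-2))*3²)*(O - 94) = (O - 2*O*9)*(-94 + O) = (O - 18*O)*(-94 + O) = (-17*O)*(-94 + O) = -17*O*(-94 + O))
40345 - D((34 + 33)/(-17 - 54))/B(200) = 40345 - (-86)/(17*200*(94 - 1*200)) = 40345 - (-86)/(17*200*(94 - 200)) = 40345 - (-86)/(17*200*(-106)) = 40345 - (-86)/(-360400) = 40345 - (-86)*(-1)/360400 = 40345 - 1*43/180200 = 40345 - 43/180200 = 7270168957/180200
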